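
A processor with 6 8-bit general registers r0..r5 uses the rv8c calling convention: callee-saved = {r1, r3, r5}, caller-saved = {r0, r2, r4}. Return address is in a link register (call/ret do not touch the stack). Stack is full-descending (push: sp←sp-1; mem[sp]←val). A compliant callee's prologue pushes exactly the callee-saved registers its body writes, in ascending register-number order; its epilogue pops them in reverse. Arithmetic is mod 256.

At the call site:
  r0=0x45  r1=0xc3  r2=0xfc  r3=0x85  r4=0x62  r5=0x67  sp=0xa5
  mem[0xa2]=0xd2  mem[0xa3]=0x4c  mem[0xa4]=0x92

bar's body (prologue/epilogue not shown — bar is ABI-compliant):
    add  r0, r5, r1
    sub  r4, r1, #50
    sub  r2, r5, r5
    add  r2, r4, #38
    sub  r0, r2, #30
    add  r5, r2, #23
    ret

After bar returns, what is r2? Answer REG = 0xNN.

prologue: push r5 → mem[0xa4]=0x67, sp=0xa4
body[0] add  r0, r5, r1 → r0=0x2a
body[1] sub  r4, r1, #50 → r4=0x91
body[2] sub  r2, r5, r5 → r2=0x00
body[3] add  r2, r4, #38 → r2=0xb7
body[4] sub  r0, r2, #30 → r0=0x99
body[5] add  r5, r2, #23 → r5=0xce
epilogue: pop r5=0x67, sp=0xa5
r2 is caller-saved → body value

REG = 0xb7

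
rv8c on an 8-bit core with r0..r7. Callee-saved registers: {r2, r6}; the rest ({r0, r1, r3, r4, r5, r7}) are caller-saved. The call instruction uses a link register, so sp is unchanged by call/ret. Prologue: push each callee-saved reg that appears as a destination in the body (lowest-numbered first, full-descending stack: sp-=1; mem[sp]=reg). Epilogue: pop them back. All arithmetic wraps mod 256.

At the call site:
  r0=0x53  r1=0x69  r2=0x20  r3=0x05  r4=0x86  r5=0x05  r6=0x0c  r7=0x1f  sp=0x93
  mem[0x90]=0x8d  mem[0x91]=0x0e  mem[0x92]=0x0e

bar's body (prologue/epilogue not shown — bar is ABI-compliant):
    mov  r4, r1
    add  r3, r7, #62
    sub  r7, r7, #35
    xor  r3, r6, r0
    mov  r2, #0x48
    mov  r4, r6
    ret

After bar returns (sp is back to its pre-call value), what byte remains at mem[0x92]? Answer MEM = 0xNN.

MEM = 0x20

prologue: push r2 -> mem[0x92]=0x20, sp=0x92
body[0] mov  r4, r1 -> r4=0x69
body[1] add  r3, r7, #62 -> r3=0x5d
body[2] sub  r7, r7, #35 -> r7=0xfc
body[3] xor  r3, r6, r0 -> r3=0x5f
body[4] mov  r2, #0x48 -> r2=0x48
body[5] mov  r4, r6 -> r4=0x0c
epilogue: pop r2=0x20, sp=0x93
prologue pushed ['r2'] at ['0x92']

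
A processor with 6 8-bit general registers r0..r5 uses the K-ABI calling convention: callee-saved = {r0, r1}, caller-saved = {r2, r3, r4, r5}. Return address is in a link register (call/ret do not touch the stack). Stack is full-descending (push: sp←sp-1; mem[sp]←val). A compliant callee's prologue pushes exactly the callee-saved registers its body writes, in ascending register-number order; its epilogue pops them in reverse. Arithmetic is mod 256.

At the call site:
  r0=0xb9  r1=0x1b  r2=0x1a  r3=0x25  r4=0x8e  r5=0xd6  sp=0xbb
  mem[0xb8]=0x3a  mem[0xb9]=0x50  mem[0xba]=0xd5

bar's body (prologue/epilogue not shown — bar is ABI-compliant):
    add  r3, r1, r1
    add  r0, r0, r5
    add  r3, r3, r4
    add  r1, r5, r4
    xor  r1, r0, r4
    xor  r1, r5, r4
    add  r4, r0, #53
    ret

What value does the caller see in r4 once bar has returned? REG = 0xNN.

REG = 0xc4

prologue: push r0 → mem[0xba]=0xb9, sp=0xba
prologue: push r1 → mem[0xb9]=0x1b, sp=0xb9
body[0] add  r3, r1, r1 → r3=0x36
body[1] add  r0, r0, r5 → r0=0x8f
body[2] add  r3, r3, r4 → r3=0xc4
body[3] add  r1, r5, r4 → r1=0x64
body[4] xor  r1, r0, r4 → r1=0x01
body[5] xor  r1, r5, r4 → r1=0x58
body[6] add  r4, r0, #53 → r4=0xc4
epilogue: pop r1=0x1b, sp=0xba
epilogue: pop r0=0xb9, sp=0xbb
r4 is caller-saved → body value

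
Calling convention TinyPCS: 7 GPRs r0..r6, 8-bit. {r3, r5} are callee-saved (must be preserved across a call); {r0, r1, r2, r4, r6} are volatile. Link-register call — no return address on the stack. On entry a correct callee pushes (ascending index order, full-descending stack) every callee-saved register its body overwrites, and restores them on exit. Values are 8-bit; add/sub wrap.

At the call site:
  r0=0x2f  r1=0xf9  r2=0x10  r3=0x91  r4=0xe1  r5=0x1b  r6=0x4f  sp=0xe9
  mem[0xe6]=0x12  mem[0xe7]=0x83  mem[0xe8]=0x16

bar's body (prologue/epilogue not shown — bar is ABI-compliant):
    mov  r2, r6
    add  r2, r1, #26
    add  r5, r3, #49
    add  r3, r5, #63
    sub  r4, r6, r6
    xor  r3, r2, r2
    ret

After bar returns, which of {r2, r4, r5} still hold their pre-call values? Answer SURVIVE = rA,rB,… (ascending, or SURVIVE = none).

prologue: push r3 -> mem[0xe8]=0x91, sp=0xe8
prologue: push r5 -> mem[0xe7]=0x1b, sp=0xe7
body[0] mov  r2, r6 -> r2=0x4f
body[1] add  r2, r1, #26 -> r2=0x13
body[2] add  r5, r3, #49 -> r5=0xc2
body[3] add  r3, r5, #63 -> r3=0x01
body[4] sub  r4, r6, r6 -> r4=0x00
body[5] xor  r3, r2, r2 -> r3=0x00
epilogue: pop r5=0x1b, sp=0xe8
epilogue: pop r3=0x91, sp=0xe9
r2: caller-saved, written=True
r4: caller-saved, written=True
r5: callee-saved, written=True

SURVIVE = r5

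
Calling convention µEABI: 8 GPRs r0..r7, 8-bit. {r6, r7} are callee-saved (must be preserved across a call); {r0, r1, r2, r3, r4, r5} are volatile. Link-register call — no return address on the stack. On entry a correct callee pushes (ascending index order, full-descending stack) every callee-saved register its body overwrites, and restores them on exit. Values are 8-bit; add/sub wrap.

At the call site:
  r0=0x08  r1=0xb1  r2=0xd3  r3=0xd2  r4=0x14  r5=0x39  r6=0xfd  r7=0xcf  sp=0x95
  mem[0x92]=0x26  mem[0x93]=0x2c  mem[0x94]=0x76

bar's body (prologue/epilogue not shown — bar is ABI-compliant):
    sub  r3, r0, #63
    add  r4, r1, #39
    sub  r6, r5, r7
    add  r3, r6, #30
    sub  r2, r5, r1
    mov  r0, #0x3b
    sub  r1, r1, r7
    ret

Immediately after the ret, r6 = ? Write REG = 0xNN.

REG = 0xfd

prologue: push r6 -> mem[0x94]=0xfd, sp=0x94
body[0] sub  r3, r0, #63 -> r3=0xc9
body[1] add  r4, r1, #39 -> r4=0xd8
body[2] sub  r6, r5, r7 -> r6=0x6a
body[3] add  r3, r6, #30 -> r3=0x88
body[4] sub  r2, r5, r1 -> r2=0x88
body[5] mov  r0, #0x3b -> r0=0x3b
body[6] sub  r1, r1, r7 -> r1=0xe2
epilogue: pop r6=0xfd, sp=0x95
r6 is callee-saved -> restored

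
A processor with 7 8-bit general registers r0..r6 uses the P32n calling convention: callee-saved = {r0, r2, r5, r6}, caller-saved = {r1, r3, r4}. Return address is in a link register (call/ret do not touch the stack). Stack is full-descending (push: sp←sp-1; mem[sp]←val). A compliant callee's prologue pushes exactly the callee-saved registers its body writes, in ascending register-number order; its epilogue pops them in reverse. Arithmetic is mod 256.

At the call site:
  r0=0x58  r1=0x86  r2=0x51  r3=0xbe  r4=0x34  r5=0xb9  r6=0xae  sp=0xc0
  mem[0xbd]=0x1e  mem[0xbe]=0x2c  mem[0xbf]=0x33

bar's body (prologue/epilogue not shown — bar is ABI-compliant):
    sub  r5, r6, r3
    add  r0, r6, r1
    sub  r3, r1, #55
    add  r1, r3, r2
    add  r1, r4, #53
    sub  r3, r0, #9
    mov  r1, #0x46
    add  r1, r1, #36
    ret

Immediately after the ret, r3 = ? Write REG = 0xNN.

prologue: push r0 → mem[0xbf]=0x58, sp=0xbf
prologue: push r5 → mem[0xbe]=0xb9, sp=0xbe
body[0] sub  r5, r6, r3 → r5=0xf0
body[1] add  r0, r6, r1 → r0=0x34
body[2] sub  r3, r1, #55 → r3=0x4f
body[3] add  r1, r3, r2 → r1=0xa0
body[4] add  r1, r4, #53 → r1=0x69
body[5] sub  r3, r0, #9 → r3=0x2b
body[6] mov  r1, #0x46 → r1=0x46
body[7] add  r1, r1, #36 → r1=0x6a
epilogue: pop r5=0xb9, sp=0xbf
epilogue: pop r0=0x58, sp=0xc0
r3 is caller-saved → body value

REG = 0x2b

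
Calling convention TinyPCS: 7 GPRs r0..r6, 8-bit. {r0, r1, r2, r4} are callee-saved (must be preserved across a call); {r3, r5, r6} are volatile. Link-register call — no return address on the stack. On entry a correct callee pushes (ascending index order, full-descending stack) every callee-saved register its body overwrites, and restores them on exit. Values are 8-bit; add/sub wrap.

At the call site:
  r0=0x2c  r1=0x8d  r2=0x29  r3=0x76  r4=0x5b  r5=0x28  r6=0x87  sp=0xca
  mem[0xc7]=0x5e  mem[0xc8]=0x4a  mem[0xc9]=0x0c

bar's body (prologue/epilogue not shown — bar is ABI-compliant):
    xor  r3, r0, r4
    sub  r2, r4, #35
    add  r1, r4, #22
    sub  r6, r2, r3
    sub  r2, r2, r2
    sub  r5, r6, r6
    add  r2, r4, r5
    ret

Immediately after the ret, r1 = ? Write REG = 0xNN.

REG = 0x8d

prologue: push r1 -> mem[0xc9]=0x8d, sp=0xc9
prologue: push r2 -> mem[0xc8]=0x29, sp=0xc8
body[0] xor  r3, r0, r4 -> r3=0x77
body[1] sub  r2, r4, #35 -> r2=0x38
body[2] add  r1, r4, #22 -> r1=0x71
body[3] sub  r6, r2, r3 -> r6=0xc1
body[4] sub  r2, r2, r2 -> r2=0x00
body[5] sub  r5, r6, r6 -> r5=0x00
body[6] add  r2, r4, r5 -> r2=0x5b
epilogue: pop r2=0x29, sp=0xc9
epilogue: pop r1=0x8d, sp=0xca
r1 is callee-saved -> restored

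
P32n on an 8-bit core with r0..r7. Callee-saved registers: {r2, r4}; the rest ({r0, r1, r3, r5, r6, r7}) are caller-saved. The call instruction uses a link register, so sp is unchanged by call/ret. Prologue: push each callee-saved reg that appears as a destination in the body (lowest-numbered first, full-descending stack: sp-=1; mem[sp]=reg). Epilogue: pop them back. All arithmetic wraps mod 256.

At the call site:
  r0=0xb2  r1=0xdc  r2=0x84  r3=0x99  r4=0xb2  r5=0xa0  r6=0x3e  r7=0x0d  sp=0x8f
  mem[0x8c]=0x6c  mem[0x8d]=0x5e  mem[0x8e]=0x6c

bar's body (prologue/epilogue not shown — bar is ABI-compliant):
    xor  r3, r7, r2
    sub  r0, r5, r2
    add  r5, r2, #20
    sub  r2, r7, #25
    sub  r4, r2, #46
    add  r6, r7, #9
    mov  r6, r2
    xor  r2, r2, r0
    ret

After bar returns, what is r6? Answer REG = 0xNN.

REG = 0xf4

prologue: push r2 -> mem[0x8e]=0x84, sp=0x8e
prologue: push r4 -> mem[0x8d]=0xb2, sp=0x8d
body[0] xor  r3, r7, r2 -> r3=0x89
body[1] sub  r0, r5, r2 -> r0=0x1c
body[2] add  r5, r2, #20 -> r5=0x98
body[3] sub  r2, r7, #25 -> r2=0xf4
body[4] sub  r4, r2, #46 -> r4=0xc6
body[5] add  r6, r7, #9 -> r6=0x16
body[6] mov  r6, r2 -> r6=0xf4
body[7] xor  r2, r2, r0 -> r2=0xe8
epilogue: pop r4=0xb2, sp=0x8e
epilogue: pop r2=0x84, sp=0x8f
r6 is caller-saved -> body value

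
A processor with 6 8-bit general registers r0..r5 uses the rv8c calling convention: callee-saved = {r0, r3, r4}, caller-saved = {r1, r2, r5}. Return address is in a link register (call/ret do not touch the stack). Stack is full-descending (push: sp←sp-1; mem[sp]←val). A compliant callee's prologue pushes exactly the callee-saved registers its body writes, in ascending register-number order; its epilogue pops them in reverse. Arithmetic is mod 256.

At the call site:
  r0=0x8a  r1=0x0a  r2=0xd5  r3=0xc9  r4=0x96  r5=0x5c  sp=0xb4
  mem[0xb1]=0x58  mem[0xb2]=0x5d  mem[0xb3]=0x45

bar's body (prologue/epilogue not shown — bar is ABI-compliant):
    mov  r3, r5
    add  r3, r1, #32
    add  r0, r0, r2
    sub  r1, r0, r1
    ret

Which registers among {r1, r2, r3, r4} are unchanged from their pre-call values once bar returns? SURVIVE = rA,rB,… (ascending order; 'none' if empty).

SURVIVE = r2,r3,r4

prologue: push r0 -> mem[0xb3]=0x8a, sp=0xb3
prologue: push r3 -> mem[0xb2]=0xc9, sp=0xb2
body[0] mov  r3, r5 -> r3=0x5c
body[1] add  r3, r1, #32 -> r3=0x2a
body[2] add  r0, r0, r2 -> r0=0x5f
body[3] sub  r1, r0, r1 -> r1=0x55
epilogue: pop r3=0xc9, sp=0xb3
epilogue: pop r0=0x8a, sp=0xb4
r1: caller-saved, written=True
r2: caller-saved, written=False
r3: callee-saved, written=True
r4: callee-saved, written=False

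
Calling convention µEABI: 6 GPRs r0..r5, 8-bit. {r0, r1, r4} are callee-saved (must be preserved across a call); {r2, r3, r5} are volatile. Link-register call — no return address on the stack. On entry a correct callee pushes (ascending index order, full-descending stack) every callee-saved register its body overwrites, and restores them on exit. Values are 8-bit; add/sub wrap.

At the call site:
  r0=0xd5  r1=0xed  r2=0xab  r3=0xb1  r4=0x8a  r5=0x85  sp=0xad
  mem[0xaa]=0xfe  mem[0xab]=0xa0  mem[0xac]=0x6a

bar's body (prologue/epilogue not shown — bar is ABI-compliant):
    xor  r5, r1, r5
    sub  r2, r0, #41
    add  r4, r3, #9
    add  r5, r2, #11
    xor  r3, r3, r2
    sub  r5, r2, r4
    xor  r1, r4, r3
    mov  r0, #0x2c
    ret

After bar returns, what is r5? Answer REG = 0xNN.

prologue: push r0 -> mem[0xac]=0xd5, sp=0xac
prologue: push r1 -> mem[0xab]=0xed, sp=0xab
prologue: push r4 -> mem[0xaa]=0x8a, sp=0xaa
body[0] xor  r5, r1, r5 -> r5=0x68
body[1] sub  r2, r0, #41 -> r2=0xac
body[2] add  r4, r3, #9 -> r4=0xba
body[3] add  r5, r2, #11 -> r5=0xb7
body[4] xor  r3, r3, r2 -> r3=0x1d
body[5] sub  r5, r2, r4 -> r5=0xf2
body[6] xor  r1, r4, r3 -> r1=0xa7
body[7] mov  r0, #0x2c -> r0=0x2c
epilogue: pop r4=0x8a, sp=0xab
epilogue: pop r1=0xed, sp=0xac
epilogue: pop r0=0xd5, sp=0xad
r5 is caller-saved -> body value

REG = 0xf2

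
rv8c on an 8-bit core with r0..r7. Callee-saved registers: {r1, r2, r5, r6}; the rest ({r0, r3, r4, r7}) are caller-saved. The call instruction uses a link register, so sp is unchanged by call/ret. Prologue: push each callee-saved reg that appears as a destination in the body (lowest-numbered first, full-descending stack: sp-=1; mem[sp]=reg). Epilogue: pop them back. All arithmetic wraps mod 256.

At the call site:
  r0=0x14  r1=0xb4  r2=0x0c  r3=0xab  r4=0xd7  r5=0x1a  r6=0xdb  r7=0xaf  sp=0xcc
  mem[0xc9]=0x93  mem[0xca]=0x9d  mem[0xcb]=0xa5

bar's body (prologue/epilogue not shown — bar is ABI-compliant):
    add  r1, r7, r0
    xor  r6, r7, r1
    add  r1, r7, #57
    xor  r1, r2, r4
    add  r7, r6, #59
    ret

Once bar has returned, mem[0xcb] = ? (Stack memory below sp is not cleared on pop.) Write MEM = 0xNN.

MEM = 0xb4

prologue: push r1 → mem[0xcb]=0xb4, sp=0xcb
prologue: push r6 → mem[0xca]=0xdb, sp=0xca
body[0] add  r1, r7, r0 → r1=0xc3
body[1] xor  r6, r7, r1 → r6=0x6c
body[2] add  r1, r7, #57 → r1=0xe8
body[3] xor  r1, r2, r4 → r1=0xdb
body[4] add  r7, r6, #59 → r7=0xa7
epilogue: pop r6=0xdb, sp=0xcb
epilogue: pop r1=0xb4, sp=0xcc
prologue pushed ['r1', 'r6'] at ['0xcb', '0xca']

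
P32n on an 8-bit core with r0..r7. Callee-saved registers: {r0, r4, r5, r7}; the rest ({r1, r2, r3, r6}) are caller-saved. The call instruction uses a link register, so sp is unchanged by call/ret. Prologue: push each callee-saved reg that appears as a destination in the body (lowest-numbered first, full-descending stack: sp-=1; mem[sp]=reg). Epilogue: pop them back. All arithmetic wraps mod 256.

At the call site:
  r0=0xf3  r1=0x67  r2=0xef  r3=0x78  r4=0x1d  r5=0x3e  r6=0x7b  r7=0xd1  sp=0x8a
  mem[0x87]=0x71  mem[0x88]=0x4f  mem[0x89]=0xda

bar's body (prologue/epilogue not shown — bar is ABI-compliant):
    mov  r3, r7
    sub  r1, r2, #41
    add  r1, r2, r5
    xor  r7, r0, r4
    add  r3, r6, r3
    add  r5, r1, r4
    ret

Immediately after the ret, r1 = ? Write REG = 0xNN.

prologue: push r5 → mem[0x89]=0x3e, sp=0x89
prologue: push r7 → mem[0x88]=0xd1, sp=0x88
body[0] mov  r3, r7 → r3=0xd1
body[1] sub  r1, r2, #41 → r1=0xc6
body[2] add  r1, r2, r5 → r1=0x2d
body[3] xor  r7, r0, r4 → r7=0xee
body[4] add  r3, r6, r3 → r3=0x4c
body[5] add  r5, r1, r4 → r5=0x4a
epilogue: pop r7=0xd1, sp=0x89
epilogue: pop r5=0x3e, sp=0x8a
r1 is caller-saved → body value

REG = 0x2d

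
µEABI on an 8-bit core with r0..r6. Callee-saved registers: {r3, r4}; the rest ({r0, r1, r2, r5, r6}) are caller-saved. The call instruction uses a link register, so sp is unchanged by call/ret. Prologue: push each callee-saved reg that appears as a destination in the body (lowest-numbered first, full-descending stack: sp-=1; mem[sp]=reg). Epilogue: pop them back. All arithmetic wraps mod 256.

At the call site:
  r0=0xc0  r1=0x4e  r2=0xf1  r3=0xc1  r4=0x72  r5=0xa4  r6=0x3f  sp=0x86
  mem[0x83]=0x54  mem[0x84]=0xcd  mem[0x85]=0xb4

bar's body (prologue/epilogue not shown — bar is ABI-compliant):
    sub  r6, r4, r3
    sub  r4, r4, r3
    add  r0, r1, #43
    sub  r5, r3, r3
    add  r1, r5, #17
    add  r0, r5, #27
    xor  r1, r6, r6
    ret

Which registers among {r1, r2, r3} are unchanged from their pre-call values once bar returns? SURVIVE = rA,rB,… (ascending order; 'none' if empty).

SURVIVE = r2,r3

prologue: push r4 → mem[0x85]=0x72, sp=0x85
body[0] sub  r6, r4, r3 → r6=0xb1
body[1] sub  r4, r4, r3 → r4=0xb1
body[2] add  r0, r1, #43 → r0=0x79
body[3] sub  r5, r3, r3 → r5=0x00
body[4] add  r1, r5, #17 → r1=0x11
body[5] add  r0, r5, #27 → r0=0x1b
body[6] xor  r1, r6, r6 → r1=0x00
epilogue: pop r4=0x72, sp=0x86
r1: caller-saved, written=True
r2: caller-saved, written=False
r3: callee-saved, written=False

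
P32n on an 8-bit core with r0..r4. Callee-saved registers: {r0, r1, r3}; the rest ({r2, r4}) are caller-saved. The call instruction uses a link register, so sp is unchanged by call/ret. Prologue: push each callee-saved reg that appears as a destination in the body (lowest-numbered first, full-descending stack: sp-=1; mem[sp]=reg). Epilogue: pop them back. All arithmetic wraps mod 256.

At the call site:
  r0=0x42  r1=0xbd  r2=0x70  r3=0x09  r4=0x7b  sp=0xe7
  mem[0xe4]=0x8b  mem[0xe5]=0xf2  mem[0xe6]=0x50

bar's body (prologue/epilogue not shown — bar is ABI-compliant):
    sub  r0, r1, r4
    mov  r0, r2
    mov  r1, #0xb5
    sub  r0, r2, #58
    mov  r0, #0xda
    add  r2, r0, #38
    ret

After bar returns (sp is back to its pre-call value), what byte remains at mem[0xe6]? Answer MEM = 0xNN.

MEM = 0x42

prologue: push r0 → mem[0xe6]=0x42, sp=0xe6
prologue: push r1 → mem[0xe5]=0xbd, sp=0xe5
body[0] sub  r0, r1, r4 → r0=0x42
body[1] mov  r0, r2 → r0=0x70
body[2] mov  r1, #0xb5 → r1=0xb5
body[3] sub  r0, r2, #58 → r0=0x36
body[4] mov  r0, #0xda → r0=0xda
body[5] add  r2, r0, #38 → r2=0x00
epilogue: pop r1=0xbd, sp=0xe6
epilogue: pop r0=0x42, sp=0xe7
prologue pushed ['r0', 'r1'] at ['0xe6', '0xe5']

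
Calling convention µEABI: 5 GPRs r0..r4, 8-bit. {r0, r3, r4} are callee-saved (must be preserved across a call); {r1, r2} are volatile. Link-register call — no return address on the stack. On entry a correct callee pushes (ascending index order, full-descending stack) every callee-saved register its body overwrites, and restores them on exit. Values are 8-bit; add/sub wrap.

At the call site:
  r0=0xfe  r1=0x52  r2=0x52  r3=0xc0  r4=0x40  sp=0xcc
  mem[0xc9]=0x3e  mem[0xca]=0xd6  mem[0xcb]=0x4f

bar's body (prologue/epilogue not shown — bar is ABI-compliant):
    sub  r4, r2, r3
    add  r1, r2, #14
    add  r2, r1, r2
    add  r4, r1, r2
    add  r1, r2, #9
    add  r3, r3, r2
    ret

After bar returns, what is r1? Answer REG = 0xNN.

prologue: push r3 → mem[0xcb]=0xc0, sp=0xcb
prologue: push r4 → mem[0xca]=0x40, sp=0xca
body[0] sub  r4, r2, r3 → r4=0x92
body[1] add  r1, r2, #14 → r1=0x60
body[2] add  r2, r1, r2 → r2=0xb2
body[3] add  r4, r1, r2 → r4=0x12
body[4] add  r1, r2, #9 → r1=0xbb
body[5] add  r3, r3, r2 → r3=0x72
epilogue: pop r4=0x40, sp=0xcb
epilogue: pop r3=0xc0, sp=0xcc
r1 is caller-saved → body value

REG = 0xbb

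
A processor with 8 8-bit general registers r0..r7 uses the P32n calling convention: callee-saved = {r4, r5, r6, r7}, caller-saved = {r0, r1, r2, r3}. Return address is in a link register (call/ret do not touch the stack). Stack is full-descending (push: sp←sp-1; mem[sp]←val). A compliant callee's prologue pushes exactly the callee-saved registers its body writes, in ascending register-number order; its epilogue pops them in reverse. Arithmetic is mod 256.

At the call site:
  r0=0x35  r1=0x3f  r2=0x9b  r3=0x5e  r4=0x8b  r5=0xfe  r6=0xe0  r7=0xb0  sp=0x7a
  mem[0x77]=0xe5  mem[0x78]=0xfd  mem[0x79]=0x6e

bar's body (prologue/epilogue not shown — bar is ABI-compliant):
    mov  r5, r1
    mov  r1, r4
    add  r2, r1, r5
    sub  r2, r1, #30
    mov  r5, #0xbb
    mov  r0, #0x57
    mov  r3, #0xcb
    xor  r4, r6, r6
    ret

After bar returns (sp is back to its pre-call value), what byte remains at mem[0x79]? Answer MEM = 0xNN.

prologue: push r4 -> mem[0x79]=0x8b, sp=0x79
prologue: push r5 -> mem[0x78]=0xfe, sp=0x78
body[0] mov  r5, r1 -> r5=0x3f
body[1] mov  r1, r4 -> r1=0x8b
body[2] add  r2, r1, r5 -> r2=0xca
body[3] sub  r2, r1, #30 -> r2=0x6d
body[4] mov  r5, #0xbb -> r5=0xbb
body[5] mov  r0, #0x57 -> r0=0x57
body[6] mov  r3, #0xcb -> r3=0xcb
body[7] xor  r4, r6, r6 -> r4=0x00
epilogue: pop r5=0xfe, sp=0x79
epilogue: pop r4=0x8b, sp=0x7a
prologue pushed ['r4', 'r5'] at ['0x79', '0x78']

MEM = 0x8b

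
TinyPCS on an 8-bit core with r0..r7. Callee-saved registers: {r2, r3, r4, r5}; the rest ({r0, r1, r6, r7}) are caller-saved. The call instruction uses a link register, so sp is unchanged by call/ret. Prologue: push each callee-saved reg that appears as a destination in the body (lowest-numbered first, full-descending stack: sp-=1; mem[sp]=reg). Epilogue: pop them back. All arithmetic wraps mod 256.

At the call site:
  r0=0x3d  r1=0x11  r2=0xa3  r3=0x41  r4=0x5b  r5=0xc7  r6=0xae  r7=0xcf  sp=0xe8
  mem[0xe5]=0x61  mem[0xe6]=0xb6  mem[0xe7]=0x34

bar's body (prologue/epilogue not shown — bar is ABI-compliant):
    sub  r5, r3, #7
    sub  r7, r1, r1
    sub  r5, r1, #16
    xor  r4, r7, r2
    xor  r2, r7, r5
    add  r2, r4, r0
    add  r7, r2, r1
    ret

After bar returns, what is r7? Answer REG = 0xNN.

REG = 0xf1

prologue: push r2 → mem[0xe7]=0xa3, sp=0xe7
prologue: push r4 → mem[0xe6]=0x5b, sp=0xe6
prologue: push r5 → mem[0xe5]=0xc7, sp=0xe5
body[0] sub  r5, r3, #7 → r5=0x3a
body[1] sub  r7, r1, r1 → r7=0x00
body[2] sub  r5, r1, #16 → r5=0x01
body[3] xor  r4, r7, r2 → r4=0xa3
body[4] xor  r2, r7, r5 → r2=0x01
body[5] add  r2, r4, r0 → r2=0xe0
body[6] add  r7, r2, r1 → r7=0xf1
epilogue: pop r5=0xc7, sp=0xe6
epilogue: pop r4=0x5b, sp=0xe7
epilogue: pop r2=0xa3, sp=0xe8
r7 is caller-saved → body value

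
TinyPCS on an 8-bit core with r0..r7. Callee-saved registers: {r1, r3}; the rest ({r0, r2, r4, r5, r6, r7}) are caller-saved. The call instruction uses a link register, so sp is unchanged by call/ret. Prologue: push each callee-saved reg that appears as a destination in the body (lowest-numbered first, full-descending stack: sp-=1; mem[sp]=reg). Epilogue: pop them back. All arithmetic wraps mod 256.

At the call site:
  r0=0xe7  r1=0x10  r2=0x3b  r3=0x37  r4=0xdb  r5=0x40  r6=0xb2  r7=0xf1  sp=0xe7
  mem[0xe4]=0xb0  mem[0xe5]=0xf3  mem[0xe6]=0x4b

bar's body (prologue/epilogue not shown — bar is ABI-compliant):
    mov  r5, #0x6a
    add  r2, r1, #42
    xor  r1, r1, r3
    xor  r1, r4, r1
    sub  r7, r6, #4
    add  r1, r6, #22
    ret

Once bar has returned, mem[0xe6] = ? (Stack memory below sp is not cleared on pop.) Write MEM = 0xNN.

MEM = 0x10

prologue: push r1 → mem[0xe6]=0x10, sp=0xe6
body[0] mov  r5, #0x6a → r5=0x6a
body[1] add  r2, r1, #42 → r2=0x3a
body[2] xor  r1, r1, r3 → r1=0x27
body[3] xor  r1, r4, r1 → r1=0xfc
body[4] sub  r7, r6, #4 → r7=0xae
body[5] add  r1, r6, #22 → r1=0xc8
epilogue: pop r1=0x10, sp=0xe7
prologue pushed ['r1'] at ['0xe6']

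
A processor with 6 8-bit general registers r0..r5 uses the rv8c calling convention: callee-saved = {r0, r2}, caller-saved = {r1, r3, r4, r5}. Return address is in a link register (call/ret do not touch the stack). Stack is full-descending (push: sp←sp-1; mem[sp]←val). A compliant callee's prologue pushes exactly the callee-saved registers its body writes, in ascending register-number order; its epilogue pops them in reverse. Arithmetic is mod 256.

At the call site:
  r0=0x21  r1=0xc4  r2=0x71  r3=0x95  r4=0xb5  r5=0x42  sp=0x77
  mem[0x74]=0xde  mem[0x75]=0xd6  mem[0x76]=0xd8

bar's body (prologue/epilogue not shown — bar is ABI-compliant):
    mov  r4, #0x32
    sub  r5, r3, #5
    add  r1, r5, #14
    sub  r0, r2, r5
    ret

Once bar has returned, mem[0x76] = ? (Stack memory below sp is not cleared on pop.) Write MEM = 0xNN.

MEM = 0x21

prologue: push r0 -> mem[0x76]=0x21, sp=0x76
body[0] mov  r4, #0x32 -> r4=0x32
body[1] sub  r5, r3, #5 -> r5=0x90
body[2] add  r1, r5, #14 -> r1=0x9e
body[3] sub  r0, r2, r5 -> r0=0xe1
epilogue: pop r0=0x21, sp=0x77
prologue pushed ['r0'] at ['0x76']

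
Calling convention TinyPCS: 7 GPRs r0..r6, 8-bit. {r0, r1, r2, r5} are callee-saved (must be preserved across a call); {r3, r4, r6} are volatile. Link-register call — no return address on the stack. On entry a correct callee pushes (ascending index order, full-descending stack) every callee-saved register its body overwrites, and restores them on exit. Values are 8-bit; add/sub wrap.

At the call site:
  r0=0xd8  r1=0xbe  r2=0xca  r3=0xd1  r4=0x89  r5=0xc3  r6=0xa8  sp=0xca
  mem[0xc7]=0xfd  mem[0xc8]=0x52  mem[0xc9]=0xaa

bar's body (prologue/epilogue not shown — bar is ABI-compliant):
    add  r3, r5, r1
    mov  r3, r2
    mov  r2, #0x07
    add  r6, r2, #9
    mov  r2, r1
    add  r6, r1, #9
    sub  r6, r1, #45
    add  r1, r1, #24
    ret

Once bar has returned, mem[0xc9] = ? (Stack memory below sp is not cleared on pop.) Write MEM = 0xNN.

MEM = 0xbe

prologue: push r1 → mem[0xc9]=0xbe, sp=0xc9
prologue: push r2 → mem[0xc8]=0xca, sp=0xc8
body[0] add  r3, r5, r1 → r3=0x81
body[1] mov  r3, r2 → r3=0xca
body[2] mov  r2, #0x07 → r2=0x07
body[3] add  r6, r2, #9 → r6=0x10
body[4] mov  r2, r1 → r2=0xbe
body[5] add  r6, r1, #9 → r6=0xc7
body[6] sub  r6, r1, #45 → r6=0x91
body[7] add  r1, r1, #24 → r1=0xd6
epilogue: pop r2=0xca, sp=0xc9
epilogue: pop r1=0xbe, sp=0xca
prologue pushed ['r1', 'r2'] at ['0xc9', '0xc8']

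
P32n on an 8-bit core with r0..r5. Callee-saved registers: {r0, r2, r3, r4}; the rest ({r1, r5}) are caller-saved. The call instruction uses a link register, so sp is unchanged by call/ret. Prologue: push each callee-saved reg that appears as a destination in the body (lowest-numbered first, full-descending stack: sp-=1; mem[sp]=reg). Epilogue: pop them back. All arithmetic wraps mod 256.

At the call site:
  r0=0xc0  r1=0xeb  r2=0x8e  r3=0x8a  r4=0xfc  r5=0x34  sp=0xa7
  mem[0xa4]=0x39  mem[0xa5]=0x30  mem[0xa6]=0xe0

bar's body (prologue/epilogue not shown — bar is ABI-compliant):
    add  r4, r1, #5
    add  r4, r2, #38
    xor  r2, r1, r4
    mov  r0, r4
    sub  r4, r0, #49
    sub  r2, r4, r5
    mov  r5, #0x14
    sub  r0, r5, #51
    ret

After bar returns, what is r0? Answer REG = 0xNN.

prologue: push r0 → mem[0xa6]=0xc0, sp=0xa6
prologue: push r2 → mem[0xa5]=0x8e, sp=0xa5
prologue: push r4 → mem[0xa4]=0xfc, sp=0xa4
body[0] add  r4, r1, #5 → r4=0xf0
body[1] add  r4, r2, #38 → r4=0xb4
body[2] xor  r2, r1, r4 → r2=0x5f
body[3] mov  r0, r4 → r0=0xb4
body[4] sub  r4, r0, #49 → r4=0x83
body[5] sub  r2, r4, r5 → r2=0x4f
body[6] mov  r5, #0x14 → r5=0x14
body[7] sub  r0, r5, #51 → r0=0xe1
epilogue: pop r4=0xfc, sp=0xa5
epilogue: pop r2=0x8e, sp=0xa6
epilogue: pop r0=0xc0, sp=0xa7
r0 is callee-saved → restored

REG = 0xc0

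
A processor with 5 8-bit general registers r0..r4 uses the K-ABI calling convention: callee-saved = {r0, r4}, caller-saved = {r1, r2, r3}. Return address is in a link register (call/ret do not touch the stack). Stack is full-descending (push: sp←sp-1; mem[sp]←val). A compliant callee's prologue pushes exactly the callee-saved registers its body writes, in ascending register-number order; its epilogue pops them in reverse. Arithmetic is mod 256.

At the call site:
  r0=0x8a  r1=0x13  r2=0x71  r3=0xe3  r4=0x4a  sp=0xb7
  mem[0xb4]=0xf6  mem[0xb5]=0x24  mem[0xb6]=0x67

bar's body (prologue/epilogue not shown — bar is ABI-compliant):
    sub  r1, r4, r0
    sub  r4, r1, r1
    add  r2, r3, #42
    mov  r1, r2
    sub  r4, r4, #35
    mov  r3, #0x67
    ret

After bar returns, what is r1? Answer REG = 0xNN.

REG = 0x0d

prologue: push r4 -> mem[0xb6]=0x4a, sp=0xb6
body[0] sub  r1, r4, r0 -> r1=0xc0
body[1] sub  r4, r1, r1 -> r4=0x00
body[2] add  r2, r3, #42 -> r2=0x0d
body[3] mov  r1, r2 -> r1=0x0d
body[4] sub  r4, r4, #35 -> r4=0xdd
body[5] mov  r3, #0x67 -> r3=0x67
epilogue: pop r4=0x4a, sp=0xb7
r1 is caller-saved -> body value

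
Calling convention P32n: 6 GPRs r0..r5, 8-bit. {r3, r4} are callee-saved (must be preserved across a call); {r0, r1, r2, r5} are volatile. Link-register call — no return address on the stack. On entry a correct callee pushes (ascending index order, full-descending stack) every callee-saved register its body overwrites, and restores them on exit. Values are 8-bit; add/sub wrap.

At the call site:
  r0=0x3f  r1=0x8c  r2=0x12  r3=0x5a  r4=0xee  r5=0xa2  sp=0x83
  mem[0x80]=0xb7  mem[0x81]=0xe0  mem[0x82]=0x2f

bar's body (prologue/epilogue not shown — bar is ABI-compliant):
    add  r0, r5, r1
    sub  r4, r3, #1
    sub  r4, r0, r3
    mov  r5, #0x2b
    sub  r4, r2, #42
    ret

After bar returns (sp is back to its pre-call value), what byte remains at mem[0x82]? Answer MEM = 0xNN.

prologue: push r4 -> mem[0x82]=0xee, sp=0x82
body[0] add  r0, r5, r1 -> r0=0x2e
body[1] sub  r4, r3, #1 -> r4=0x59
body[2] sub  r4, r0, r3 -> r4=0xd4
body[3] mov  r5, #0x2b -> r5=0x2b
body[4] sub  r4, r2, #42 -> r4=0xe8
epilogue: pop r4=0xee, sp=0x83
prologue pushed ['r4'] at ['0x82']

MEM = 0xee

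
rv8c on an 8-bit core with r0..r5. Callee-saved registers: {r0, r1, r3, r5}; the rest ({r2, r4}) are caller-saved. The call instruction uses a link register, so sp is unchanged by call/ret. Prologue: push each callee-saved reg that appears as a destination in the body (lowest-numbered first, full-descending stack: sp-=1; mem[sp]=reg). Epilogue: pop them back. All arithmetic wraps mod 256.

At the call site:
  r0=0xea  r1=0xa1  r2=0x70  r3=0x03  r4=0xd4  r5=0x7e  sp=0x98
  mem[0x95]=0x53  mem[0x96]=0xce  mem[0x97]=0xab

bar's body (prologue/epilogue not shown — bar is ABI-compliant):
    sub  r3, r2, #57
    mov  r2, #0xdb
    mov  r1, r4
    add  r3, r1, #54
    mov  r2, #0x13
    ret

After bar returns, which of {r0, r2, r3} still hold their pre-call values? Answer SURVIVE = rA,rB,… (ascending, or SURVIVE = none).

SURVIVE = r0,r3

prologue: push r1 -> mem[0x97]=0xa1, sp=0x97
prologue: push r3 -> mem[0x96]=0x03, sp=0x96
body[0] sub  r3, r2, #57 -> r3=0x37
body[1] mov  r2, #0xdb -> r2=0xdb
body[2] mov  r1, r4 -> r1=0xd4
body[3] add  r3, r1, #54 -> r3=0x0a
body[4] mov  r2, #0x13 -> r2=0x13
epilogue: pop r3=0x03, sp=0x97
epilogue: pop r1=0xa1, sp=0x98
r0: callee-saved, written=False
r2: caller-saved, written=True
r3: callee-saved, written=True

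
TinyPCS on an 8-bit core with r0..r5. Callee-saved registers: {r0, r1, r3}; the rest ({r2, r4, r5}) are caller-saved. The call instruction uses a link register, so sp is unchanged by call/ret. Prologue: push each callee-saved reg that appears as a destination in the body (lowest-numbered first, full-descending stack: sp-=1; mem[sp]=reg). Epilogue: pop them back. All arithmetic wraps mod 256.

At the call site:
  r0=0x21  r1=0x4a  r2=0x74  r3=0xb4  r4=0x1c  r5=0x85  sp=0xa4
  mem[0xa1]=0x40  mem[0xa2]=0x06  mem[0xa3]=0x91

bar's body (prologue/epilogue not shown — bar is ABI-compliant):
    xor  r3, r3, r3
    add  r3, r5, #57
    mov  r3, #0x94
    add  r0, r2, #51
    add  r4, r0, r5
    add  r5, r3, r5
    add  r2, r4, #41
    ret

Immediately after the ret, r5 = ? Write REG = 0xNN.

REG = 0x19

prologue: push r0 → mem[0xa3]=0x21, sp=0xa3
prologue: push r3 → mem[0xa2]=0xb4, sp=0xa2
body[0] xor  r3, r3, r3 → r3=0x00
body[1] add  r3, r5, #57 → r3=0xbe
body[2] mov  r3, #0x94 → r3=0x94
body[3] add  r0, r2, #51 → r0=0xa7
body[4] add  r4, r0, r5 → r4=0x2c
body[5] add  r5, r3, r5 → r5=0x19
body[6] add  r2, r4, #41 → r2=0x55
epilogue: pop r3=0xb4, sp=0xa3
epilogue: pop r0=0x21, sp=0xa4
r5 is caller-saved → body value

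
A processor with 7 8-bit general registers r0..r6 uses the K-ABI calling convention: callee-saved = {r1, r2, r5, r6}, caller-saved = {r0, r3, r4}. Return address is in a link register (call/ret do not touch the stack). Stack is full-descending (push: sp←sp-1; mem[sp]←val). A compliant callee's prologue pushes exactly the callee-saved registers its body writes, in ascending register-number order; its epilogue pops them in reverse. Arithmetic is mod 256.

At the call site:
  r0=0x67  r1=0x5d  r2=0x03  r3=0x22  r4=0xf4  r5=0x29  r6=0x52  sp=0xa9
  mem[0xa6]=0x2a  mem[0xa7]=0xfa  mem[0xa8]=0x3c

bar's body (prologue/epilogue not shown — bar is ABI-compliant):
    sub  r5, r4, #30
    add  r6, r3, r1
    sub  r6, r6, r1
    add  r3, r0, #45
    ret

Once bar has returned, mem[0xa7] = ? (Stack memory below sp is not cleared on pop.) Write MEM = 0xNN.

MEM = 0x52

prologue: push r5 → mem[0xa8]=0x29, sp=0xa8
prologue: push r6 → mem[0xa7]=0x52, sp=0xa7
body[0] sub  r5, r4, #30 → r5=0xd6
body[1] add  r6, r3, r1 → r6=0x7f
body[2] sub  r6, r6, r1 → r6=0x22
body[3] add  r3, r0, #45 → r3=0x94
epilogue: pop r6=0x52, sp=0xa8
epilogue: pop r5=0x29, sp=0xa9
prologue pushed ['r5', 'r6'] at ['0xa8', '0xa7']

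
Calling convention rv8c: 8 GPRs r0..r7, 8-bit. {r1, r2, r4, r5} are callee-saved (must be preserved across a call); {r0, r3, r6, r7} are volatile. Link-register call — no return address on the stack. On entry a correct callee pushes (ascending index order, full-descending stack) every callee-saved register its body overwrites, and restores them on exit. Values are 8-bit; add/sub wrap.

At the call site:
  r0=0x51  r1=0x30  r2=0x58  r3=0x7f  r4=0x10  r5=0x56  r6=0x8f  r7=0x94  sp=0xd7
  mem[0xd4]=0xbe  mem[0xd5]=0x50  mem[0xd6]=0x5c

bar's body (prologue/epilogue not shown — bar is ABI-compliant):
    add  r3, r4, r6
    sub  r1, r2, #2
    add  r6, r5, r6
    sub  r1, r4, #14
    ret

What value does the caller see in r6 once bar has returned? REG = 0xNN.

prologue: push r1 -> mem[0xd6]=0x30, sp=0xd6
body[0] add  r3, r4, r6 -> r3=0x9f
body[1] sub  r1, r2, #2 -> r1=0x56
body[2] add  r6, r5, r6 -> r6=0xe5
body[3] sub  r1, r4, #14 -> r1=0x02
epilogue: pop r1=0x30, sp=0xd7
r6 is caller-saved -> body value

REG = 0xe5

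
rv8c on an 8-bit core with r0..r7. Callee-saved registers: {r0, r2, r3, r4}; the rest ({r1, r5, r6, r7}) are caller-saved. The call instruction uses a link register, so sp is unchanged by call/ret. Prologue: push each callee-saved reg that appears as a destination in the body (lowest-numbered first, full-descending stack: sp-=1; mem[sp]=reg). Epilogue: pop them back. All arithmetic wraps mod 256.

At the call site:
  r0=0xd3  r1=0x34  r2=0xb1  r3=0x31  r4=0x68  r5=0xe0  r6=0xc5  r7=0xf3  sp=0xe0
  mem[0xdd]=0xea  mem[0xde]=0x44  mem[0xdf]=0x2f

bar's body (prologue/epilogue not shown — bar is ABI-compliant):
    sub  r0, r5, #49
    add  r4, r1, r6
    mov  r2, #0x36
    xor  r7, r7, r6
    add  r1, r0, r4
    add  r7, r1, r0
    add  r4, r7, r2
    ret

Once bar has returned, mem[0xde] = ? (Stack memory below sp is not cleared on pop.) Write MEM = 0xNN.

MEM = 0xb1

prologue: push r0 → mem[0xdf]=0xd3, sp=0xdf
prologue: push r2 → mem[0xde]=0xb1, sp=0xde
prologue: push r4 → mem[0xdd]=0x68, sp=0xdd
body[0] sub  r0, r5, #49 → r0=0xaf
body[1] add  r4, r1, r6 → r4=0xf9
body[2] mov  r2, #0x36 → r2=0x36
body[3] xor  r7, r7, r6 → r7=0x36
body[4] add  r1, r0, r4 → r1=0xa8
body[5] add  r7, r1, r0 → r7=0x57
body[6] add  r4, r7, r2 → r4=0x8d
epilogue: pop r4=0x68, sp=0xde
epilogue: pop r2=0xb1, sp=0xdf
epilogue: pop r0=0xd3, sp=0xe0
prologue pushed ['r0', 'r2', 'r4'] at ['0xdf', '0xde', '0xdd']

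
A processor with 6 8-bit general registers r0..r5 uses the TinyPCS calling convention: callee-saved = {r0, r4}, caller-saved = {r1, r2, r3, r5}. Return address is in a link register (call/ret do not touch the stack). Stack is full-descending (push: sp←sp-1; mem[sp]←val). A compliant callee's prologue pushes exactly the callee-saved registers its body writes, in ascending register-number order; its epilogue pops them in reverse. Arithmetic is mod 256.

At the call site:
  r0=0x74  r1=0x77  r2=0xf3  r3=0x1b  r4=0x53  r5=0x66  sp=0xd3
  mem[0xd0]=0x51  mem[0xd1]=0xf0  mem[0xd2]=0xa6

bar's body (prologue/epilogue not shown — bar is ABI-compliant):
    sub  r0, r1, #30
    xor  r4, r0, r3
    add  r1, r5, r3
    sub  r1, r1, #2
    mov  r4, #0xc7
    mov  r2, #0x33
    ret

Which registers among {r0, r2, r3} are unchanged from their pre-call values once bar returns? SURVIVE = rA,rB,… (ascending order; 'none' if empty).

SURVIVE = r0,r3

prologue: push r0 -> mem[0xd2]=0x74, sp=0xd2
prologue: push r4 -> mem[0xd1]=0x53, sp=0xd1
body[0] sub  r0, r1, #30 -> r0=0x59
body[1] xor  r4, r0, r3 -> r4=0x42
body[2] add  r1, r5, r3 -> r1=0x81
body[3] sub  r1, r1, #2 -> r1=0x7f
body[4] mov  r4, #0xc7 -> r4=0xc7
body[5] mov  r2, #0x33 -> r2=0x33
epilogue: pop r4=0x53, sp=0xd2
epilogue: pop r0=0x74, sp=0xd3
r0: callee-saved, written=True
r2: caller-saved, written=True
r3: caller-saved, written=False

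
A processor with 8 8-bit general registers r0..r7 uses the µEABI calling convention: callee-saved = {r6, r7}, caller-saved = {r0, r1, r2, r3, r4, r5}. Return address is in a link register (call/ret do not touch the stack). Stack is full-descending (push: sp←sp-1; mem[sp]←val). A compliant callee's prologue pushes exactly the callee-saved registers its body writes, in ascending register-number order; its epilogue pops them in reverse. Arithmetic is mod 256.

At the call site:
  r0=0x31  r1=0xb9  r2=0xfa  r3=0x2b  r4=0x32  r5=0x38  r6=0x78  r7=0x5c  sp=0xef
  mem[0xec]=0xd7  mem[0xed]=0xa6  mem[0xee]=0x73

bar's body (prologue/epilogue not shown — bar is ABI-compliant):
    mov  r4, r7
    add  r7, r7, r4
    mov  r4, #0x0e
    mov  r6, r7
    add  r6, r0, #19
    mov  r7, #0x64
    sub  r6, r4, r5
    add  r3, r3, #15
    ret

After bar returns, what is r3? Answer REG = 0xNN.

prologue: push r6 -> mem[0xee]=0x78, sp=0xee
prologue: push r7 -> mem[0xed]=0x5c, sp=0xed
body[0] mov  r4, r7 -> r4=0x5c
body[1] add  r7, r7, r4 -> r7=0xb8
body[2] mov  r4, #0x0e -> r4=0x0e
body[3] mov  r6, r7 -> r6=0xb8
body[4] add  r6, r0, #19 -> r6=0x44
body[5] mov  r7, #0x64 -> r7=0x64
body[6] sub  r6, r4, r5 -> r6=0xd6
body[7] add  r3, r3, #15 -> r3=0x3a
epilogue: pop r7=0x5c, sp=0xee
epilogue: pop r6=0x78, sp=0xef
r3 is caller-saved -> body value

REG = 0x3a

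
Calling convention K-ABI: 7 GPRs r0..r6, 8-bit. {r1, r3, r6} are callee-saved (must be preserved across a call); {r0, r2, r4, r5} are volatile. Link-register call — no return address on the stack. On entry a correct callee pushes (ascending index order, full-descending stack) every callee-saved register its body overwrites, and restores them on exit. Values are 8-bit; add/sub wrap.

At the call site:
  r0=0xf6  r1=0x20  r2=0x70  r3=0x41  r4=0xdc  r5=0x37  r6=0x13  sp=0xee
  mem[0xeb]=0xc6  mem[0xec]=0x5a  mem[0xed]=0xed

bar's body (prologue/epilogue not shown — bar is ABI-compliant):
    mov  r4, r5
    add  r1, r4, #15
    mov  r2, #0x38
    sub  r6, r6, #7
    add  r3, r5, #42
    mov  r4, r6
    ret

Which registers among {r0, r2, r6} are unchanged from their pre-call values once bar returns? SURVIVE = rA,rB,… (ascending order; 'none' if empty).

prologue: push r1 -> mem[0xed]=0x20, sp=0xed
prologue: push r3 -> mem[0xec]=0x41, sp=0xec
prologue: push r6 -> mem[0xeb]=0x13, sp=0xeb
body[0] mov  r4, r5 -> r4=0x37
body[1] add  r1, r4, #15 -> r1=0x46
body[2] mov  r2, #0x38 -> r2=0x38
body[3] sub  r6, r6, #7 -> r6=0x0c
body[4] add  r3, r5, #42 -> r3=0x61
body[5] mov  r4, r6 -> r4=0x0c
epilogue: pop r6=0x13, sp=0xec
epilogue: pop r3=0x41, sp=0xed
epilogue: pop r1=0x20, sp=0xee
r0: caller-saved, written=False
r2: caller-saved, written=True
r6: callee-saved, written=True

SURVIVE = r0,r6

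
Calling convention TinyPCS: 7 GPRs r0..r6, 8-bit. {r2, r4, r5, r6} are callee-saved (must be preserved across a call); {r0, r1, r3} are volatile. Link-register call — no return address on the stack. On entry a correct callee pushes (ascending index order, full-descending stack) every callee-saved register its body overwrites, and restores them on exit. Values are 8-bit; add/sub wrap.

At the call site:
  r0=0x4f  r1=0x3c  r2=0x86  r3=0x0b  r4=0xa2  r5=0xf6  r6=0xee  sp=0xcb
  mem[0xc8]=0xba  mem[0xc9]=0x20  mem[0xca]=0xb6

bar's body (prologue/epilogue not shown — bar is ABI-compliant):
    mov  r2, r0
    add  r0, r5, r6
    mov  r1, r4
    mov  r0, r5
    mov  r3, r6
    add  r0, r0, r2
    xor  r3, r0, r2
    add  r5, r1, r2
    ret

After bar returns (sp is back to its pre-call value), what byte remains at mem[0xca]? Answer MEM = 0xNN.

prologue: push r2 → mem[0xca]=0x86, sp=0xca
prologue: push r5 → mem[0xc9]=0xf6, sp=0xc9
body[0] mov  r2, r0 → r2=0x4f
body[1] add  r0, r5, r6 → r0=0xe4
body[2] mov  r1, r4 → r1=0xa2
body[3] mov  r0, r5 → r0=0xf6
body[4] mov  r3, r6 → r3=0xee
body[5] add  r0, r0, r2 → r0=0x45
body[6] xor  r3, r0, r2 → r3=0x0a
body[7] add  r5, r1, r2 → r5=0xf1
epilogue: pop r5=0xf6, sp=0xca
epilogue: pop r2=0x86, sp=0xcb
prologue pushed ['r2', 'r5'] at ['0xca', '0xc9']

MEM = 0x86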